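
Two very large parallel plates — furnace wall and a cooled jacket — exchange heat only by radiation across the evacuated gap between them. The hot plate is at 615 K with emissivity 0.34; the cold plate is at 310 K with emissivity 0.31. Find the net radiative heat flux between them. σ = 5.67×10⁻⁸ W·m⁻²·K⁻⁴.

q ≈ 1470 W/m²

For two infinite grey parallel plates, q = σ(T₁⁴ − T₂⁴)/(1/ε₁ + 1/ε₂ − 1).
T₁⁴ − T₂⁴ = 1.431×10¹¹ − 9.235×10⁹ = 1.338×10¹¹ K⁴.
1/ε₁ + 1/ε₂ − 1 = 2.941 + 3.226 − 1 = 5.167.
q = 5.67×10⁻⁸ × 1.338×10¹¹ / 5.167.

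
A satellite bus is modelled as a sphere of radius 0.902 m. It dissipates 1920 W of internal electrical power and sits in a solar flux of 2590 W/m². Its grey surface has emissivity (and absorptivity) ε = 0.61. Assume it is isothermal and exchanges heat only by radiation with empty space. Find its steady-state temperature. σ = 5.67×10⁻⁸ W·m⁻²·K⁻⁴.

T ≈ 360 K

At steady state, absorbed solar power + internal power = radiated power.
Absorbed: α·S·A_cross = 0.61·2590·2.556 = 4038 W (cross-section πr²).
Total input = 4038 + 1920 = 5958 W.
Radiated: εσ·A_surf·T⁴ with A_surf = 4πr² = 10.22 m².
T⁴ = 5958/(0.61·5.67×10⁻⁸·10.22) = 1.685×10¹⁰ K⁴.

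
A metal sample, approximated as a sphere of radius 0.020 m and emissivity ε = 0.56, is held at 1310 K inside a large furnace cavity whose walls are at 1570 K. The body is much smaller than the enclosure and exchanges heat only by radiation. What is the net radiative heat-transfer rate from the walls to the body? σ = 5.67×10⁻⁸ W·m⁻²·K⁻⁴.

P_net ≈ 500 W

For a small grey body in a large enclosure: P_net = εσA(T_body⁴ − T_wall⁴).
A = 4πr² = 0.005027 m²; T_body⁴ − T_wall⁴ = 2.945×10¹² − 6.076×10¹² = -3.131×10¹² K⁴.
|P_net| = 0.56·5.67×10⁻⁸·0.005027·3.131×10¹².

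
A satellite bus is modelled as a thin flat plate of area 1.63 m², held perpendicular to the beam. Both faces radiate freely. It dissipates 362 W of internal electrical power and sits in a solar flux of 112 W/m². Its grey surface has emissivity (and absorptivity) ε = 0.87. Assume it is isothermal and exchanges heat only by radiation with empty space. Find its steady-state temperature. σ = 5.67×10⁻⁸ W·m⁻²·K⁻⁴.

T ≈ 239 K

At steady state, absorbed solar power + internal power = radiated power.
Absorbed: α·S·A_cross = 0.87·112·1.630 = 158.8 W (cross-section A).
Total input = 158.8 + 362 = 520.8 W.
Radiated: εσ·A_surf·T⁴ with A_surf = 2A = 3.260 m².
T⁴ = 520.8/(0.87·5.67×10⁻⁸·3.260) = 3.239×10⁹ K⁴.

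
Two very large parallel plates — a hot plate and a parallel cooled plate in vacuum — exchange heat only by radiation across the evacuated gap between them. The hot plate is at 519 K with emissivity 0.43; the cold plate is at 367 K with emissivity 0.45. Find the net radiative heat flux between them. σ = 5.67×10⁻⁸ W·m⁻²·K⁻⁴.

q ≈ 870 W/m²

For two infinite grey parallel plates, q = σ(T₁⁴ − T₂⁴)/(1/ε₁ + 1/ε₂ − 1).
T₁⁴ − T₂⁴ = 7.256×10¹⁰ − 1.814×10¹⁰ = 5.441×10¹⁰ K⁴.
1/ε₁ + 1/ε₂ − 1 = 2.326 + 2.222 − 1 = 3.548.
q = 5.67×10⁻⁸ × 5.441×10¹⁰ / 3.548.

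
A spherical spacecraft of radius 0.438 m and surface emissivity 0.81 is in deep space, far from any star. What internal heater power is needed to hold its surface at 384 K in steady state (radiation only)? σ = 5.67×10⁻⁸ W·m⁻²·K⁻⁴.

P = εσ·4πr²·T⁴.
4πr² = 2.411 m²; T⁴ = 2.174×10¹⁰ K⁴.
P = 0.81·5.67×10⁻⁸·2.411·2.174×10¹⁰.

P ≈ 2410 W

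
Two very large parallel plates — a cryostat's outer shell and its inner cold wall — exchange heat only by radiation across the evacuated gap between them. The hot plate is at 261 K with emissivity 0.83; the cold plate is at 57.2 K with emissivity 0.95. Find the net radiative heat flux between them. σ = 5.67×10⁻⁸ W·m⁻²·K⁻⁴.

q ≈ 209 W/m²

For two infinite grey parallel plates, q = σ(T₁⁴ − T₂⁴)/(1/ε₁ + 1/ε₂ − 1).
T₁⁴ − T₂⁴ = 4.640×10⁹ − 1.070×10⁷ = 4.630×10⁹ K⁴.
1/ε₁ + 1/ε₂ − 1 = 1.205 + 1.053 − 1 = 1.257.
q = 5.67×10⁻⁸ × 4.630×10⁹ / 1.257.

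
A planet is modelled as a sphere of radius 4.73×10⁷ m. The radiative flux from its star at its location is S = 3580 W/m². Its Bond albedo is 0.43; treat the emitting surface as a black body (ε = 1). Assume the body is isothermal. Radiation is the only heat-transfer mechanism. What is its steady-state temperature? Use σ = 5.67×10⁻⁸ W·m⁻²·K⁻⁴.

At equilibrium, absorbed power = emitted power.
Absorbing cross-section = πr² = 7.029×10¹⁵ m²; emitting surface = 4πr² = 2.811×10¹⁶ m² (ratio 4).
(1−a)S·A_cross = εσ·A_surf·T⁴  ⇒  T⁴ = (1−a)S/(4σ).
T⁴ = 0.570·3580/(4·5.67×10⁻⁸) = 8.997×10⁹ K⁴.
T = (8.997×10⁹)^(1/4).

T ≈ 308 K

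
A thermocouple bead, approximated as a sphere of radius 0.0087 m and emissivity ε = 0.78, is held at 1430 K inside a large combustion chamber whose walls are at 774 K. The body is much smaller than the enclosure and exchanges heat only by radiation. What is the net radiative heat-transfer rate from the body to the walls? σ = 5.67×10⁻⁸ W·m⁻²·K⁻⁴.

P_net ≈ 161 W

For a small grey body in a large enclosure: P_net = εσA(T_body⁴ − T_wall⁴).
A = 4πr² = 9.511×10⁻⁴ m²; T_body⁴ − T_wall⁴ = 4.182×10¹² − 3.589×10¹¹ = 3.823×10¹² K⁴.
|P_net| = 0.78·5.67×10⁻⁸·9.511×10⁻⁴·3.823×10¹².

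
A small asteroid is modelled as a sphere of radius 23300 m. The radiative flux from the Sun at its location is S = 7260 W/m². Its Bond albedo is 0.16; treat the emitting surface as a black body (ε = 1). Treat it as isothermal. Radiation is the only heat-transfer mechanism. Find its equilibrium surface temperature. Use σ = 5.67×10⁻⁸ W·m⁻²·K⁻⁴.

T ≈ 405 K

At equilibrium, absorbed power = emitted power.
Absorbing cross-section = πr² = 1.706×10⁹ m²; emitting surface = 4πr² = 6.822×10⁹ m² (ratio 4).
(1−a)S·A_cross = εσ·A_surf·T⁴  ⇒  T⁴ = (1−a)S/(4σ).
T⁴ = 0.840·7260/(4·5.67×10⁻⁸) = 2.689×10¹⁰ K⁴.
T = (2.689×10¹⁰)^(1/4).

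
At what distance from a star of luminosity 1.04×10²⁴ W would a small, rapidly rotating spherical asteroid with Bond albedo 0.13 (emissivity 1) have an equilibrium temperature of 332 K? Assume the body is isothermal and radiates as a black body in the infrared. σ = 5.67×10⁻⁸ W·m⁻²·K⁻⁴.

d ≈ 5.11×10⁹ m

For an isothermal black-emitting sphere, (1−a)S·πr² = σ·4πr²·T⁴ ⇒ S = 4σT⁴/(1−a).
S = 4·5.67×10⁻⁸·(332)⁴/0.870 = 3167 W/m².
Flux falls as S = L/(4πd²), so d = √(L/(4πS)) = √(1.04×10²⁴/(4π·3167)).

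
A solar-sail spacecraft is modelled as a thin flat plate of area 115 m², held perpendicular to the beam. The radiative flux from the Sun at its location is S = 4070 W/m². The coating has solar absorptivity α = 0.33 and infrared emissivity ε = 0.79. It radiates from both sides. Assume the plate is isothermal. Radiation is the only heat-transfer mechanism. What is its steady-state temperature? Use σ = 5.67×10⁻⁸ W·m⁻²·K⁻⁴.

At equilibrium, absorbed power = emitted power.
Absorbing cross-section = A = 115.0 m²; emitting surface = 2A = 230.0 m² (ratio 2).
αS·A_cross = εσ·A_surf·T⁴  ⇒  T⁴ = αS/(ε·2σ).
T⁴ = 0.330·4070/(0.79·2·5.67×10⁻⁸) = 1.499×10¹⁰ K⁴.
T = (1.499×10¹⁰)^(1/4).

T ≈ 350 K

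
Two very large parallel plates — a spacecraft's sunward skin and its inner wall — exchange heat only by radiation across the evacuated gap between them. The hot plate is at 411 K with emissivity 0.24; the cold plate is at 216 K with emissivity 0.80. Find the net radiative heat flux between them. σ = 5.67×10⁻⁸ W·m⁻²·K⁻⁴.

For two infinite grey parallel plates, q = σ(T₁⁴ − T₂⁴)/(1/ε₁ + 1/ε₂ − 1).
T₁⁴ − T₂⁴ = 2.853×10¹⁰ − 2.177×10⁹ = 2.636×10¹⁰ K⁴.
1/ε₁ + 1/ε₂ − 1 = 4.167 + 1.250 − 1 = 4.417.
q = 5.67×10⁻⁸ × 2.636×10¹⁰ / 4.417.

q ≈ 338 W/m²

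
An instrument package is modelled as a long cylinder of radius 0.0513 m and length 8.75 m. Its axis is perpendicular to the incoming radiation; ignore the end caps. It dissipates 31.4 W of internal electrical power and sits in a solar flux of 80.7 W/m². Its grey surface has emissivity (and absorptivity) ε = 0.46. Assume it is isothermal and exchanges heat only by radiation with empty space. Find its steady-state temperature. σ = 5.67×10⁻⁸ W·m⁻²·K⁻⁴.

At steady state, absorbed solar power + internal power = radiated power.
Absorbed: α·S·A_cross = 0.46·80.7·0.8977 = 33.33 W (cross-section 2rL).
Total input = 33.33 + 31.4 = 64.73 W.
Radiated: εσ·A_surf·T⁴ with A_surf = 2πrL = 2.820 m².
T⁴ = 64.73/(0.46·5.67×10⁻⁸·2.820) = 8.799×10⁸ K⁴.

T ≈ 172 K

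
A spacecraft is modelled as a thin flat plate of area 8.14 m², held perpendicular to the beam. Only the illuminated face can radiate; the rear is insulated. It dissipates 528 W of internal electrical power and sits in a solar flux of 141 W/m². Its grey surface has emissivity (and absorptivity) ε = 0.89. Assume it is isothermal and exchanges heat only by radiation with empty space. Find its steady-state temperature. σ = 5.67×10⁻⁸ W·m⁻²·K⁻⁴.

At steady state, absorbed solar power + internal power = radiated power.
Absorbed: α·S·A_cross = 0.89·141·8.140 = 1021 W (cross-section A).
Total input = 1021 + 528 = 1549 W.
Radiated: εσ·A_surf·T⁴ with A_surf = A = 8.140 m².
T⁴ = 1549/(0.89·5.67×10⁻⁸·8.140) = 3.772×10⁹ K⁴.

T ≈ 248 K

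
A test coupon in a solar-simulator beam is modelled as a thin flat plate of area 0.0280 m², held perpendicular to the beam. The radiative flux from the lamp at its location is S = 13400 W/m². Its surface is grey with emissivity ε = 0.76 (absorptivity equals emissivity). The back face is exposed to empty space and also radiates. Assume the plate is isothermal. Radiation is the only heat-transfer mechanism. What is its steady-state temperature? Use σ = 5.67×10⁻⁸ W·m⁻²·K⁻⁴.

T ≈ 586 K

At equilibrium, absorbed power = emitted power.
Absorbing cross-section = A = 0.02800 m²; emitting surface = 2A = 0.05600 m² (ratio 2).
εS·A_cross = εσ·A_surf·T⁴  ⇒  T⁴ = S/(2σ)   (ε cancels).
T⁴ = 13400/(2·5.67×10⁻⁸) = 1.182×10¹¹ K⁴.
T = (1.182×10¹¹)^(1/4).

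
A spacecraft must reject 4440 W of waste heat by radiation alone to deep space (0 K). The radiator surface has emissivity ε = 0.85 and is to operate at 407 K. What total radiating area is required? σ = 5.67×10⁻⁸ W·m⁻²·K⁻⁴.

A ≈ 3.36 m²

P = εσA T⁴ ⇒ A = P/(εσT⁴).
T⁴ = 2.744×10¹⁰ K⁴.
A = 4440/(0.85 × 5.67×10⁻⁸ × 2.744×10¹⁰).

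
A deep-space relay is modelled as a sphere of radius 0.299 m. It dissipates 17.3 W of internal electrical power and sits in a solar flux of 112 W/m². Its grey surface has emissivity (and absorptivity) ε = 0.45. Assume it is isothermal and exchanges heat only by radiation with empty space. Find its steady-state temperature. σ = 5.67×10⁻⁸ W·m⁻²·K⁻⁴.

At steady state, absorbed solar power + internal power = radiated power.
Absorbed: α·S·A_cross = 0.45·112·0.2809 = 14.16 W (cross-section πr²).
Total input = 14.16 + 17.3 = 31.46 W.
Radiated: εσ·A_surf·T⁴ with A_surf = 4πr² = 1.123 m².
T⁴ = 31.46/(0.45·5.67×10⁻⁸·1.123) = 1.097×10⁹ K⁴.

T ≈ 182 K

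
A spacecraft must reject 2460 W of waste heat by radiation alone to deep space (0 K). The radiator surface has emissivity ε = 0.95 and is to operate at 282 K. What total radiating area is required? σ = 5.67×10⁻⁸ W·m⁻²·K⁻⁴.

A ≈ 7.22 m²

P = εσA T⁴ ⇒ A = P/(εσT⁴).
T⁴ = 6.324×10⁹ K⁴.
A = 2460/(0.95 × 5.67×10⁻⁸ × 6.324×10⁹).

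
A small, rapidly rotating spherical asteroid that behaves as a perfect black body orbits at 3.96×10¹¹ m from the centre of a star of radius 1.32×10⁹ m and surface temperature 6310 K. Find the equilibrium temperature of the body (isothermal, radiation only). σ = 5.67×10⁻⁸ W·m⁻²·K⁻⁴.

T ≈ 258 K

The star's surface emits σT_*⁴; at distance d the flux is S = σT_*⁴(R_*/d)².
S = 5.67×10⁻⁸·(6310)⁴·(1.32×10⁹/3.96×10¹¹)² = 998.8 W/m².
For an isothermal sphere T⁴ = (1−a)S/(4σ) = 4.404×10⁹ K⁴.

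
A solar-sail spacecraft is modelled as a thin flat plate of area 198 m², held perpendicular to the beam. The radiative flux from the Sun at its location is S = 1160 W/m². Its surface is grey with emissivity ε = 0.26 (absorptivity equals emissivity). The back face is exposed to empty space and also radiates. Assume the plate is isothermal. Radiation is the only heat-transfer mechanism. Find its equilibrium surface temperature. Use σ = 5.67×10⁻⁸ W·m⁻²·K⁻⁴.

T ≈ 318 K

At equilibrium, absorbed power = emitted power.
Absorbing cross-section = A = 198.0 m²; emitting surface = 2A = 396.0 m² (ratio 2).
εS·A_cross = εσ·A_surf·T⁴  ⇒  T⁴ = S/(2σ)   (ε cancels).
T⁴ = 1160/(2·5.67×10⁻⁸) = 1.023×10¹⁰ K⁴.
T = (1.023×10¹⁰)^(1/4).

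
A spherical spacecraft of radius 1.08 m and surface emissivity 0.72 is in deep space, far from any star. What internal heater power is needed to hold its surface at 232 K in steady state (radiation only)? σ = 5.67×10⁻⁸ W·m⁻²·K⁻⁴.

P = εσ·4πr²·T⁴.
4πr² = 14.66 m²; T⁴ = 2.897×10⁹ K⁴.
P = 0.72·5.67×10⁻⁸·14.66·2.897×10⁹.

P ≈ 1730 W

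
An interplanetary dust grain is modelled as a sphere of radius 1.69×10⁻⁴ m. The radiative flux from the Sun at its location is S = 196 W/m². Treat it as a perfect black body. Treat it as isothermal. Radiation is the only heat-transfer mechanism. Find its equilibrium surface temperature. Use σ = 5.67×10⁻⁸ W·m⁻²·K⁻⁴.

At equilibrium, absorbed power = emitted power.
Absorbing cross-section = πr² = 8.973×10⁻⁸ m²; emitting surface = 4πr² = 3.589×10⁻⁷ m² (ratio 4).
S·A_cross = εσ·A_surf·T⁴  ⇒  T⁴ = S/(4σ).
T⁴ = 1.00·196/(4·5.67×10⁻⁸) = 8.642×10⁸ K⁴.
T = (8.642×10⁸)^(1/4).

T ≈ 171 K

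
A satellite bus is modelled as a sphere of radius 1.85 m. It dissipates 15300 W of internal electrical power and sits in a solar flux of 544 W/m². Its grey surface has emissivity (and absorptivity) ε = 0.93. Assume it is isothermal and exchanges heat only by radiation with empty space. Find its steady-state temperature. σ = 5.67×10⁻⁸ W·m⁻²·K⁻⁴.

At steady state, absorbed solar power + internal power = radiated power.
Absorbed: α·S·A_cross = 0.93·544·10.75 = 5440 W (cross-section πr²).
Total input = 5440 + 15300 = 20740 W.
Radiated: εσ·A_surf·T⁴ with A_surf = 4πr² = 43.01 m².
T⁴ = 20740/(0.93·5.67×10⁻⁸·43.01) = 9.145×10⁹ K⁴.

T ≈ 309 K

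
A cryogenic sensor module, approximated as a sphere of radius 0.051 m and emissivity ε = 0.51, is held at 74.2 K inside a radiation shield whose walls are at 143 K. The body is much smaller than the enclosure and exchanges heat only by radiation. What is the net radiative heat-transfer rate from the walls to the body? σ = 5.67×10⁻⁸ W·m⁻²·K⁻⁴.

P_net ≈ 0.367 W

For a small grey body in a large enclosure: P_net = εσA(T_body⁴ − T_wall⁴).
A = 4πr² = 0.03269 m²; T_body⁴ − T_wall⁴ = 3.031×10⁷ − 4.182×10⁸ = -3.878×10⁸ K⁴.
|P_net| = 0.51·5.67×10⁻⁸·0.03269·3.878×10⁸.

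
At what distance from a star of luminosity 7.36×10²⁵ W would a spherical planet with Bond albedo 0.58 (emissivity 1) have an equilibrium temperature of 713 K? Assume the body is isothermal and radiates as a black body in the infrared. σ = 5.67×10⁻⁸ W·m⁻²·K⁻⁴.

d ≈ 6.48×10⁹ m

For an isothermal black-emitting sphere, (1−a)S·πr² = σ·4πr²·T⁴ ⇒ S = 4σT⁴/(1−a).
S = 4·5.67×10⁻⁸·(713)⁴/0.420 = 1.396×10⁵ W/m².
Flux falls as S = L/(4πd²), so d = √(L/(4πS)) = √(7.36×10²⁵/(4π·1.396×10⁵)).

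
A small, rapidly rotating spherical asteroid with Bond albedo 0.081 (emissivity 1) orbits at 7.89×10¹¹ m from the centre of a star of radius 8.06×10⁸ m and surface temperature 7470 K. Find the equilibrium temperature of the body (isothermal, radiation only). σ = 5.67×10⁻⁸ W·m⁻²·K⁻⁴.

T ≈ 165 K

The star's surface emits σT_*⁴; at distance d the flux is S = σT_*⁴(R_*/d)².
S = 5.67×10⁻⁸·(7470)⁴·(8.06×10⁸/7.89×10¹¹)² = 184.2 W/m².
For an isothermal sphere T⁴ = (1−a)S/(4σ) = 7.465×10⁸ K⁴.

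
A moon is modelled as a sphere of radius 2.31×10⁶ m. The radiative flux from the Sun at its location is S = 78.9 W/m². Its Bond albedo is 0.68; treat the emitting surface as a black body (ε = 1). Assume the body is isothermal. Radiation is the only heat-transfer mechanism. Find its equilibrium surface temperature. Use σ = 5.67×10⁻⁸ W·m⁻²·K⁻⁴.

At equilibrium, absorbed power = emitted power.
Absorbing cross-section = πr² = 1.676×10¹³ m²; emitting surface = 4πr² = 6.706×10¹³ m² (ratio 4).
(1−a)S·A_cross = εσ·A_surf·T⁴  ⇒  T⁴ = (1−a)S/(4σ).
T⁴ = 0.320·78.9/(4·5.67×10⁻⁸) = 1.113×10⁸ K⁴.
T = (1.113×10⁸)^(1/4).

T ≈ 103 K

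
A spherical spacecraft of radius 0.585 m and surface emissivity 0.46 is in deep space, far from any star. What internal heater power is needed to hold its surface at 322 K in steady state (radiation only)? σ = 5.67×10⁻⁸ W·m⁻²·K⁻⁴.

P ≈ 1210 W

P = εσ·4πr²·T⁴.
4πr² = 4.301 m²; T⁴ = 1.075×10¹⁰ K⁴.
P = 0.46·5.67×10⁻⁸·4.301·1.075×10¹⁰.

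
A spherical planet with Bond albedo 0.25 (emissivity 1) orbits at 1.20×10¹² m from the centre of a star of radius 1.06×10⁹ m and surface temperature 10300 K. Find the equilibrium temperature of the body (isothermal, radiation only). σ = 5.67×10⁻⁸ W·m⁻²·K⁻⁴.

The star's surface emits σT_*⁴; at distance d the flux is S = σT_*⁴(R_*/d)².
S = 5.67×10⁻⁸·(10300)⁴·(1.06×10⁹/1.20×10¹²)² = 497.9 W/m².
For an isothermal sphere T⁴ = (1−a)S/(4σ) = 1.647×10⁹ K⁴.

T ≈ 201 K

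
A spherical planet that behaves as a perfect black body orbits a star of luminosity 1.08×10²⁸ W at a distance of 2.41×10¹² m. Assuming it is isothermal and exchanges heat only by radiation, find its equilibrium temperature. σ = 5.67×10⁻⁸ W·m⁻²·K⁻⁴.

First find the stellar flux at distance d: S = L/(4πd²) = 1.08×10²⁸/(4π·(2.41×10¹²)²) = 148.0 W/m².
For an isothermal sphere, absorbed (1−a)S·πr² = emitted σ·4πr²·T⁴, so T⁴ = (1−a)S/(4σ).
T⁴ = 1.00·148.0/(4·5.67×10⁻⁸) = 6.524×10⁸ K⁴.

T ≈ 160 K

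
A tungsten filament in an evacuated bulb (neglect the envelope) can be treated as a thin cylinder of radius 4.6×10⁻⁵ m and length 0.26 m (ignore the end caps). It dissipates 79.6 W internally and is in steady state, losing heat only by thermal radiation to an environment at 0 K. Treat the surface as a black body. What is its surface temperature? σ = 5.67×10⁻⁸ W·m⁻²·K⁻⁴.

T ≈ 2080 K

Steady state: internal power = radiated power, P = εσA T⁴.
Radiating area A = 2πrL = 7.515×10⁻⁵ m².
T⁴ = P/(εσA) = 79.6/(1.0·5.67×10⁻⁸·7.515×10⁻⁵) = 1.868×10¹³ K⁴.
T = (1.868×10¹³)^(1/4).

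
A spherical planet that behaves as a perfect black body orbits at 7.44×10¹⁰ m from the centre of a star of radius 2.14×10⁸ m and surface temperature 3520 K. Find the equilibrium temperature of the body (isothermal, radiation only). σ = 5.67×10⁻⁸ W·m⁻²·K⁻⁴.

The star's surface emits σT_*⁴; at distance d the flux is S = σT_*⁴(R_*/d)².
S = 5.67×10⁻⁸·(3520)⁴·(2.14×10⁸/7.44×10¹⁰)² = 72.02 W/m².
For an isothermal sphere T⁴ = (1−a)S/(4σ) = 3.175×10⁸ K⁴.

T ≈ 133 K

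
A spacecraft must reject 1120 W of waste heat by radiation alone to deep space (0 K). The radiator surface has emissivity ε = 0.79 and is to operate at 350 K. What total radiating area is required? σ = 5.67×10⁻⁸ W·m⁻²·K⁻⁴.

A ≈ 1.67 m²

P = εσA T⁴ ⇒ A = P/(εσT⁴).
T⁴ = 1.501×10¹⁰ K⁴.
A = 1120/(0.79 × 5.67×10⁻⁸ × 1.501×10¹⁰).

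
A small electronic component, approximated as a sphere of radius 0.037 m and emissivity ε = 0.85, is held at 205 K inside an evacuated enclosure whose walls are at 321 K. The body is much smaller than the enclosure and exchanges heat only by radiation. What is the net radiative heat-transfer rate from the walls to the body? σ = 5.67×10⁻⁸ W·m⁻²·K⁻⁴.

For a small grey body in a large enclosure: P_net = εσA(T_body⁴ − T_wall⁴).
A = 4πr² = 0.01720 m²; T_body⁴ − T_wall⁴ = 1.766×10⁹ − 1.062×10¹⁰ = -8.851×10⁹ K⁴.
|P_net| = 0.85·5.67×10⁻⁸·0.01720·8.851×10⁹.

P_net ≈ 7.34 W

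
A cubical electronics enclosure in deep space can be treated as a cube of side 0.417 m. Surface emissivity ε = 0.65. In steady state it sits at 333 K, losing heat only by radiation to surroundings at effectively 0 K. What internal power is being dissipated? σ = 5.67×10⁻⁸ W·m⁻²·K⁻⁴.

P ≈ 473 W

Steady state: P = εσA T⁴.
A = 6L² = 1.043 m²; T⁴ = (333)⁴ = 1.230×10¹⁰ K⁴.
P = 0.65 × 5.67×10⁻⁸ × 1.043 × 1.230×10¹⁰.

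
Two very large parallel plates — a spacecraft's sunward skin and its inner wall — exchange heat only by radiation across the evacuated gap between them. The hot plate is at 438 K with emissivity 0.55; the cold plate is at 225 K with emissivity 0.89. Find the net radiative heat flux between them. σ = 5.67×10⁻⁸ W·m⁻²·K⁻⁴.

q ≈ 1000 W/m²

For two infinite grey parallel plates, q = σ(T₁⁴ − T₂⁴)/(1/ε₁ + 1/ε₂ − 1).
T₁⁴ − T₂⁴ = 3.680×10¹⁰ − 2.563×10⁹ = 3.424×10¹⁰ K⁴.
1/ε₁ + 1/ε₂ − 1 = 1.818 + 1.124 − 1 = 1.942.
q = 5.67×10⁻⁸ × 3.424×10¹⁰ / 1.942.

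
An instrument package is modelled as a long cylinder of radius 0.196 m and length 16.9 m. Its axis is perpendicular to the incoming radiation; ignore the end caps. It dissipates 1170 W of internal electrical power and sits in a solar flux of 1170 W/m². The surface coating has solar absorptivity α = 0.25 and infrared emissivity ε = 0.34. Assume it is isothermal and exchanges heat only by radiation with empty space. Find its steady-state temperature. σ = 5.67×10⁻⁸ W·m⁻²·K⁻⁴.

At steady state, absorbed solar power + internal power = radiated power.
Absorbed: α·S·A_cross = 0.25·1170·6.625 = 1938 W (cross-section 2rL).
Total input = 1938 + 1170 = 3108 W.
Radiated: εσ·A_surf·T⁴ with A_surf = 2πrL = 20.81 m².
T⁴ = 3108/(0.34·5.67×10⁻⁸·20.81) = 7.746×10⁹ K⁴.

T ≈ 297 K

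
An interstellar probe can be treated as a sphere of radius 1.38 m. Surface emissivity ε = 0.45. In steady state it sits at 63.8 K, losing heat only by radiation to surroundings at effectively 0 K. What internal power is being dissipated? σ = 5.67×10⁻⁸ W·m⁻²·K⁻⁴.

Steady state: P = εσA T⁴.
A = 4πr² = 23.93 m²; T⁴ = (63.8)⁴ = 1.657×10⁷ K⁴.
P = 0.45 × 5.67×10⁻⁸ × 23.93 × 1.657×10⁷.

P ≈ 10.1 W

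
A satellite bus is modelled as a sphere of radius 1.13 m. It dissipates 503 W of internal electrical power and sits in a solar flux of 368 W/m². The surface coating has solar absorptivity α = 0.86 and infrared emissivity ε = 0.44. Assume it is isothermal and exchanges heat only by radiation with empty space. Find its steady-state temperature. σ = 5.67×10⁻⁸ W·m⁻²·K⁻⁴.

T ≈ 258 K

At steady state, absorbed solar power + internal power = radiated power.
Absorbed: α·S·A_cross = 0.86·368·4.011 = 1270 W (cross-section πr²).
Total input = 1270 + 503 = 1773 W.
Radiated: εσ·A_surf·T⁴ with A_surf = 4πr² = 16.05 m².
T⁴ = 1773/(0.44·5.67×10⁻⁸·16.05) = 4.428×10⁹ K⁴.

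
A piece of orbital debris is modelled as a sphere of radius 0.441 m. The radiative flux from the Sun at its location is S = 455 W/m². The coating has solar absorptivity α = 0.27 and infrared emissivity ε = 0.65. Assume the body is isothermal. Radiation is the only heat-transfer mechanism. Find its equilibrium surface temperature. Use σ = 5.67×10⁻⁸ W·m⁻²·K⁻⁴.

At equilibrium, absorbed power = emitted power.
Absorbing cross-section = πr² = 0.6110 m²; emitting surface = 4πr² = 2.444 m² (ratio 4).
αS·A_cross = εσ·A_surf·T⁴  ⇒  T⁴ = αS/(ε·4σ).
T⁴ = 0.270·455/(0.65·4·5.67×10⁻⁸) = 8.333×10⁸ K⁴.
T = (8.333×10⁸)^(1/4).

T ≈ 170 K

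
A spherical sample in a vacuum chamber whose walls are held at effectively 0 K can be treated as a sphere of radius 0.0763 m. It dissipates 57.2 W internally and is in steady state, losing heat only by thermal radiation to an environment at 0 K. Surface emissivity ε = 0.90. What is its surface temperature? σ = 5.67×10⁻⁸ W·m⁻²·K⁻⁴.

Steady state: internal power = radiated power, P = εσA T⁴.
Radiating area A = 4πr² = 0.07316 m².
T⁴ = P/(εσA) = 57.2/(0.90·5.67×10⁻⁸·0.07316) = 1.532×10¹⁰ K⁴.
T = (1.532×10¹⁰)^(1/4).

T ≈ 352 K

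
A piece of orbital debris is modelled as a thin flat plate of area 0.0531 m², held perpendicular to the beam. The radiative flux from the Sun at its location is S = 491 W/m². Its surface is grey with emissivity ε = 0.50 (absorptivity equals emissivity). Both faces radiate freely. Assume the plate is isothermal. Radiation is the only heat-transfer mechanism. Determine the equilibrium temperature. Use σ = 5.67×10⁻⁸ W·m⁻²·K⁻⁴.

At equilibrium, absorbed power = emitted power.
Absorbing cross-section = A = 0.05310 m²; emitting surface = 2A = 0.1062 m² (ratio 2).
εS·A_cross = εσ·A_surf·T⁴  ⇒  T⁴ = S/(2σ)   (ε cancels).
T⁴ = 491/(2·5.67×10⁻⁸) = 4.330×10⁹ K⁴.
T = (4.330×10⁹)^(1/4).

T ≈ 257 K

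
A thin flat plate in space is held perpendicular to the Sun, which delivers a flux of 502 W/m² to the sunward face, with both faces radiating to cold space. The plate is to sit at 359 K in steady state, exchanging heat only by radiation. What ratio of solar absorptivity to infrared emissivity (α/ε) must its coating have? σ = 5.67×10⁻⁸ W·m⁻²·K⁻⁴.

α/ε ≈ 3.75

Balance: αS·A = εσ·2A·T⁴ ⇒ α/ε = 2σT⁴/S.
α/ε = 2·5.67×10⁻⁸·(359)⁴/502 = 2·5.67×10⁻⁸·1.661×10¹⁰/502.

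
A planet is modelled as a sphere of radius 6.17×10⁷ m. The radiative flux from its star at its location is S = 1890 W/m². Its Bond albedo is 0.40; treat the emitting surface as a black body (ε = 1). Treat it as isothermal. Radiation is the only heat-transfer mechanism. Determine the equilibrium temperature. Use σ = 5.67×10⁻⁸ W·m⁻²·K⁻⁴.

T ≈ 266 K

At equilibrium, absorbed power = emitted power.
Absorbing cross-section = πr² = 1.196×10¹⁶ m²; emitting surface = 4πr² = 4.784×10¹⁶ m² (ratio 4).
(1−a)S·A_cross = εσ·A_surf·T⁴  ⇒  T⁴ = (1−a)S/(4σ).
T⁴ = 0.600·1890/(4·5.67×10⁻⁸) = 5.000×10⁹ K⁴.
T = (5.000×10⁹)^(1/4).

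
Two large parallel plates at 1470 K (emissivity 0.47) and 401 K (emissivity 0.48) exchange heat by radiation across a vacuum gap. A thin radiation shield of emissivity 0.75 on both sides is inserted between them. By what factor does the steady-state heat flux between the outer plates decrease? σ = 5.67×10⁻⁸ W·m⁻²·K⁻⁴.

factor ≈ 1.52

Without shield: q₀ = σΔ(T⁴)/(1/ε₁+1/ε₂−1) with denominator 3.211.
With shield the two gaps are in series; the resistances add: (1/ε₁+1/ε_s−1)+(1/ε_s+1/ε₂−1) = 2.461+2.417 = 4.878.
Heat-flux ratio q₀/q = 4.878/3.211.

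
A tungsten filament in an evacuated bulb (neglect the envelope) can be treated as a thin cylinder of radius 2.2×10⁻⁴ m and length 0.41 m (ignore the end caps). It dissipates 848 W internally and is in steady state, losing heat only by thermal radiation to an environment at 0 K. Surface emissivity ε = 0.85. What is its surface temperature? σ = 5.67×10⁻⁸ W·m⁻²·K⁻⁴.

Steady state: internal power = radiated power, P = εσA T⁴.
Radiating area A = 2πrL = 5.667×10⁻⁴ m².
T⁴ = P/(εσA) = 848/(0.85·5.67×10⁻⁸·5.667×10⁻⁴) = 3.105×10¹³ K⁴.
T = (3.105×10¹³)^(1/4).

T ≈ 2360 K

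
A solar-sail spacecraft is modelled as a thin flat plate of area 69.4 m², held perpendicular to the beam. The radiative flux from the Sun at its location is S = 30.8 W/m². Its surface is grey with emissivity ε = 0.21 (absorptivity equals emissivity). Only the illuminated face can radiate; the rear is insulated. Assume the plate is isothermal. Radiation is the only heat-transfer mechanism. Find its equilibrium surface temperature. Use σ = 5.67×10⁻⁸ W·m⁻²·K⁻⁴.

T ≈ 153 K

At equilibrium, absorbed power = emitted power.
Absorbing cross-section = A = 69.40 m²; emitting surface = A = 69.40 m² (ratio 1).
εS·A_cross = εσ·A_surf·T⁴  ⇒  T⁴ = S/(1σ)   (ε cancels).
T⁴ = 30.8/(1·5.67×10⁻⁸) = 5.432×10⁸ K⁴.
T = (5.432×10⁸)^(1/4).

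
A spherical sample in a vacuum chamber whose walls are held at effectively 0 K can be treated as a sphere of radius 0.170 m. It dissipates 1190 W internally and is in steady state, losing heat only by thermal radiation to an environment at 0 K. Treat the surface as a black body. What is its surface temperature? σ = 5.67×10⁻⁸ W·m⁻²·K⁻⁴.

Steady state: internal power = radiated power, P = εσA T⁴.
Radiating area A = 4πr² = 0.3632 m².
T⁴ = P/(εσA) = 1190/(1.0·5.67×10⁻⁸·0.3632) = 5.779×10¹⁰ K⁴.
T = (5.779×10¹⁰)^(1/4).

T ≈ 490 K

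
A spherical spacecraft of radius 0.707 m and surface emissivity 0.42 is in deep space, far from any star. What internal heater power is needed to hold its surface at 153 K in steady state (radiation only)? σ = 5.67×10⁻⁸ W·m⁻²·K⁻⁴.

P ≈ 82.0 W

P = εσ·4πr²·T⁴.
4πr² = 6.281 m²; T⁴ = 5.480×10⁸ K⁴.
P = 0.42·5.67×10⁻⁸·6.281·5.480×10⁸.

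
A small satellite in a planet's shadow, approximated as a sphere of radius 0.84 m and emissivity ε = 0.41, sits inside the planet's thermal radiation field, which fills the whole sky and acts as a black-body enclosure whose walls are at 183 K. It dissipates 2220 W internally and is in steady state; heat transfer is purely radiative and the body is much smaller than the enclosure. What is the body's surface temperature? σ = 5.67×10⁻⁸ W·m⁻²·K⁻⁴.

T ≈ 330 K

For a small grey body in a large enclosure, net radiated power = εσA(T⁴ − T_w⁴).
Steady state: P = εσA(T⁴ − T_w⁴) with A = 4πr² = 8.867 m².
T⁴ = P/(εσA) + T_w⁴ = 2220/(0.41·5.67×10⁻⁸·8.867) + (183)⁴
    = 1.077×10¹⁰ + 1.122×10⁹ = 1.189×10¹⁰ K⁴.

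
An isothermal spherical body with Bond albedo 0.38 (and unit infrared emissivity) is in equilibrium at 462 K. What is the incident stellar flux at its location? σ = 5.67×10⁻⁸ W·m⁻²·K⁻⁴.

(1−a)S·πr² = σ·4πr²·T⁴ ⇒ S = 4σT⁴/(1−a).
S = 4·5.67×10⁻⁸·4.556×10¹⁰/0.620.

S ≈ 16700 W/m²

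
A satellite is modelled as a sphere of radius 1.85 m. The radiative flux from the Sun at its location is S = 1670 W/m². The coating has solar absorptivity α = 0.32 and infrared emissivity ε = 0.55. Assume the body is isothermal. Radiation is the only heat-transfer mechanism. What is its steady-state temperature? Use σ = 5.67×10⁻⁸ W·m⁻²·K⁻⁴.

At equilibrium, absorbed power = emitted power.
Absorbing cross-section = πr² = 10.75 m²; emitting surface = 4πr² = 43.01 m² (ratio 4).
αS·A_cross = εσ·A_surf·T⁴  ⇒  T⁴ = αS/(ε·4σ).
T⁴ = 0.320·1670/(0.55·4·5.67×10⁻⁸) = 4.284×10⁹ K⁴.
T = (4.284×10⁹)^(1/4).

T ≈ 256 K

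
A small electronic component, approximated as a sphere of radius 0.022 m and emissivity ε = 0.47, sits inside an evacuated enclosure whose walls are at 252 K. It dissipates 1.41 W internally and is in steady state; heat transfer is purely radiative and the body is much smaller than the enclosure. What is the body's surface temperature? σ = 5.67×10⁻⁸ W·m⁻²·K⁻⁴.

For a small grey body in a large enclosure, net radiated power = εσA(T⁴ − T_w⁴).
Steady state: P = εσA(T⁴ − T_w⁴) with A = 4πr² = 0.006082 m².
T⁴ = P/(εσA) + T_w⁴ = 1.41/(0.47·5.67×10⁻⁸·0.006082) + (252)⁴
    = 8.699×10⁹ + 4.033×10⁹ = 1.273×10¹⁰ K⁴.

T ≈ 336 K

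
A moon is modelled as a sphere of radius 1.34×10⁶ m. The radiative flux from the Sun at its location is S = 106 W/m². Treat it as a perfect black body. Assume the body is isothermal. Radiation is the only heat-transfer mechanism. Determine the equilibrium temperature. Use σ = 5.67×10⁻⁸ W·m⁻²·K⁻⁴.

T ≈ 147 K

At equilibrium, absorbed power = emitted power.
Absorbing cross-section = πr² = 5.641×10¹² m²; emitting surface = 4πr² = 2.256×10¹³ m² (ratio 4).
S·A_cross = εσ·A_surf·T⁴  ⇒  T⁴ = S/(4σ).
T⁴ = 1.00·106/(4·5.67×10⁻⁸) = 4.674×10⁸ K⁴.
T = (4.674×10⁸)^(1/4).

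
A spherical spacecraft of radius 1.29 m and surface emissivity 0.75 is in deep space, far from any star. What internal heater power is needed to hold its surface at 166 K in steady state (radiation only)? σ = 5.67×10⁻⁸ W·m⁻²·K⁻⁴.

P ≈ 675 W

P = εσ·4πr²·T⁴.
4πr² = 20.91 m²; T⁴ = 7.593×10⁸ K⁴.
P = 0.75·5.67×10⁻⁸·20.91·7.593×10⁸.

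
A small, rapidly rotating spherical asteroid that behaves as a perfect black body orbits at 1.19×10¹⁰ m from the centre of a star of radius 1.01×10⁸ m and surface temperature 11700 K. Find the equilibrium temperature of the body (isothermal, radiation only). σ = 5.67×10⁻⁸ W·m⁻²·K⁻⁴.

The star's surface emits σT_*⁴; at distance d the flux is S = σT_*⁴(R_*/d)².
S = 5.67×10⁻⁸·(11700)⁴·(1.01×10⁸/1.19×10¹⁰)² = 76540 W/m².
For an isothermal sphere T⁴ = (1−a)S/(4σ) = 3.375×10¹¹ K⁴.

T ≈ 762 K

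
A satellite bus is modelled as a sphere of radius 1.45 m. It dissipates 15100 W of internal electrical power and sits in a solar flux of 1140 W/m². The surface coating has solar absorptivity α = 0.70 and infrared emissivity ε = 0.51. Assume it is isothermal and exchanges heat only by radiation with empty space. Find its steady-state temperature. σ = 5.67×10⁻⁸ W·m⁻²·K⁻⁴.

At steady state, absorbed solar power + internal power = radiated power.
Absorbed: α·S·A_cross = 0.70·1140·6.605 = 5271 W (cross-section πr²).
Total input = 5271 + 15100 = 20370 W.
Radiated: εσ·A_surf·T⁴ with A_surf = 4πr² = 26.42 m².
T⁴ = 20370/(0.51·5.67×10⁻⁸·26.42) = 2.666×10¹⁰ K⁴.

T ≈ 404 K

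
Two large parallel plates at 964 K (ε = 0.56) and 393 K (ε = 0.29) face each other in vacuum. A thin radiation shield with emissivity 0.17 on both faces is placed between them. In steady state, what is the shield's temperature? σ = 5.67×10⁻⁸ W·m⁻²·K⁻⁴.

T_s ≈ 837 K

In steady state the net flux on the hot side equals that on the cold side.
σ(T₁⁴−T_s⁴)/D₁ = σ(T_s⁴−T₂⁴)/D₂, with D₁ = 1/ε₁+1/ε_s−1 = 6.668, D₂ = 1/ε_s+1/ε₂−1 = 8.331.
Solve for T_s⁴: T_s⁴ = (D₂·T₁⁴ + D₁·T₂⁴)/(D₁+D₂) = 4.903×10¹¹ K⁴.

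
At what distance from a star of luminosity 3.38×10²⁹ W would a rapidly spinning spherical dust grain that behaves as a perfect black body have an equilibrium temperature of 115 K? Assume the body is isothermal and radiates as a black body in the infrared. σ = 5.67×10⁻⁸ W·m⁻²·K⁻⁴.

d ≈ 2.60×10¹³ m

For an isothermal black-emitting sphere, (1−a)S·πr² = σ·4πr²·T⁴ ⇒ S = 4σT⁴/(1−a).
S = 4·5.67×10⁻⁸·(115)⁴/1.00 = 39.67 W/m².
Flux falls as S = L/(4πd²), so d = √(L/(4πS)) = √(3.38×10²⁹/(4π·39.67)).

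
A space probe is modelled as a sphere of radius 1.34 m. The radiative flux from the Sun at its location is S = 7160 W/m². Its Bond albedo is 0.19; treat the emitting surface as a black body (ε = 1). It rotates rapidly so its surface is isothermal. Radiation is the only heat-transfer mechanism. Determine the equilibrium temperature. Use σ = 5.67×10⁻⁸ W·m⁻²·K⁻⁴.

At equilibrium, absorbed power = emitted power.
Absorbing cross-section = πr² = 5.641 m²; emitting surface = 4πr² = 22.56 m² (ratio 4).
(1−a)S·A_cross = εσ·A_surf·T⁴  ⇒  T⁴ = (1−a)S/(4σ).
T⁴ = 0.810·7160/(4·5.67×10⁻⁸) = 2.557×10¹⁰ K⁴.
T = (2.557×10¹⁰)^(1/4).

T ≈ 400 K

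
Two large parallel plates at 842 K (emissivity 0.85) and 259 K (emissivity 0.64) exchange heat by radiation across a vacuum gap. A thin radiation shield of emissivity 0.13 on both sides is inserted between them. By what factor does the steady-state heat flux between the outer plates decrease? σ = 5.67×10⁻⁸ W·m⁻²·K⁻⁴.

factor ≈ 9.27

Without shield: q₀ = σΔ(T⁴)/(1/ε₁+1/ε₂−1) with denominator 1.739.
With shield the two gaps are in series; the resistances add: (1/ε₁+1/ε_s−1)+(1/ε_s+1/ε₂−1) = 7.869+8.255 = 16.12.
Heat-flux ratio q₀/q = 16.12/1.739.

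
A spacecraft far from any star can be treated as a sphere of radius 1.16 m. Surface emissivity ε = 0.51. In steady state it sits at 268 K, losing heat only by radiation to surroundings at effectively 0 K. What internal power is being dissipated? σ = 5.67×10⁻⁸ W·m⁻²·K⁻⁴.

Steady state: P = εσA T⁴.
A = 4πr² = 16.91 m²; T⁴ = (268)⁴ = 5.159×10⁹ K⁴.
P = 0.51 × 5.67×10⁻⁸ × 16.91 × 5.159×10⁹.

P ≈ 2520 W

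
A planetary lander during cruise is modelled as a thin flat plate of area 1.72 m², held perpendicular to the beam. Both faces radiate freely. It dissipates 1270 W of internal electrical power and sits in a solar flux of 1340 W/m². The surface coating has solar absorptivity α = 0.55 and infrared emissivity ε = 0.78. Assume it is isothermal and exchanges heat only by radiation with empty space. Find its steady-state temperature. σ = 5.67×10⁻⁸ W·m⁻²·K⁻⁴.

T ≈ 359 K

At steady state, absorbed solar power + internal power = radiated power.
Absorbed: α·S·A_cross = 0.55·1340·1.720 = 1268 W (cross-section A).
Total input = 1268 + 1270 = 2538 W.
Radiated: εσ·A_surf·T⁴ with A_surf = 2A = 3.440 m².
T⁴ = 2538/(0.78·5.67×10⁻⁸·3.440) = 1.668×10¹⁰ K⁴.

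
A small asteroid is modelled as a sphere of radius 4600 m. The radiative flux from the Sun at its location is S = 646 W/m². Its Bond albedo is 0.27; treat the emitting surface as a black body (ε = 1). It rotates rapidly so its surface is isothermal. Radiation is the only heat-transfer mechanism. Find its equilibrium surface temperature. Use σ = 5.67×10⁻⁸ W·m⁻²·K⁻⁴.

At equilibrium, absorbed power = emitted power.
Absorbing cross-section = πr² = 6.648×10⁷ m²; emitting surface = 4πr² = 2.659×10⁸ m² (ratio 4).
(1−a)S·A_cross = εσ·A_surf·T⁴  ⇒  T⁴ = (1−a)S/(4σ).
T⁴ = 0.730·646/(4·5.67×10⁻⁸) = 2.079×10⁹ K⁴.
T = (2.079×10⁹)^(1/4).

T ≈ 214 K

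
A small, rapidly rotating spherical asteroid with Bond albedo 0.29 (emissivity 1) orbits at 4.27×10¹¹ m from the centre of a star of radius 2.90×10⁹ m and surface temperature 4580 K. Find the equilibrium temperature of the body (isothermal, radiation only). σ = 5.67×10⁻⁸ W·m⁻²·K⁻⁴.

The star's surface emits σT_*⁴; at distance d the flux is S = σT_*⁴(R_*/d)².
S = 5.67×10⁻⁸·(4580)⁴·(2.90×10⁹/4.27×10¹¹)² = 1151 W/m².
For an isothermal sphere T⁴ = (1−a)S/(4σ) = 3.602×10⁹ K⁴.

T ≈ 245 K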